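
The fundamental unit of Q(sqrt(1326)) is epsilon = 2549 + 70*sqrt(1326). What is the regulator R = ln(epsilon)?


epsilon = 2549 + 70*sqrt(1326)
= 5097.9998
R = ln(5097.9998)
= 8.5366

8.5366


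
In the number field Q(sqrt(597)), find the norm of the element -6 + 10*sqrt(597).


N(a + b*sqrt(d)) = a^2 - d*b^2
= (-6)^2 - (597)*(10)^2
= 36 - 59700
= -59664

-59664


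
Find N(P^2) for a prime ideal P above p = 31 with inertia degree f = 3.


N(P^a) = p^(a*f)
= 31^(2*3)
= 31^6
= 887503681

887503681


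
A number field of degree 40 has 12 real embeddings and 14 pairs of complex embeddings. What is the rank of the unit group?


By Dirichlet's unit theorem:
rank = r1 + r2 - 1
= 12 + 14 - 1
= 25

25


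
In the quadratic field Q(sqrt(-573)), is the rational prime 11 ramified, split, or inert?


K = Q(sqrt(-573)). Since d mod 4 = 3, disc(K) = -2292.
Check p | disc: -2292 mod 11 = 7.
p does not divide disc. Compute Legendre symbol (d/p):
10^((11-1)/2) mod 11 = -1
(d/p) = -1, so p is inert: (p) stays prime with e=1, f=2, g=1.
Therefore p is inert.

inert


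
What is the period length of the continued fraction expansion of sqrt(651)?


Run the CF algorithm for sqrt(651).
a_0 = floor(sqrt(651)) = 25; set m_0=0, q_0=1.
Recurrence: m' = q*a - m,  q' = (d - m'^2)/q,  a' = floor((a_0 + m')/q').
  step 1: m=25, q=26, a=1
  step 2: m=1, q=25, a=1
  step 3: m=24, q=3, a=16
  step 4: m=24, q=25, a=1
  step 5: m=1, q=26, a=1
  step 6: m=25, q=1, a=50
a_6 = 2*a_0 = 50, so the period closes here.
sqrt(651) = [25; 1, 1, 16, 1, 1, 50]
Period length = 6

6


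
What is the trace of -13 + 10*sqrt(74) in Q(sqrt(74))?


Tr(a + b*sqrt(d)) = (a + b*sqrt(d)) + (a - b*sqrt(d)) = 2a
= 2 * (-13)
= -26

-26


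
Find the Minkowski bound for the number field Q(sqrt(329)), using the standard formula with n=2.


d = 329, d mod 4 = 1, so disc(K) = d = 329; |disc(K)| = 329
Real quadratic field, so n = 2, s = r2 = 0, r1 = 2
M = (n!/n^n) * (4/pi)^s * sqrt(|disc(K)|) = (2!/2^2) * (4/pi)^0 * sqrt(329)
= 0.5 * 1.000000 * 18.138357
= 9.0692

9.0692


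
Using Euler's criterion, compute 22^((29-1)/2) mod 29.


p = 29 is prime and the exponent is (p-1)/2 = 14, so by Euler's criterion 22^14 = (22/29) = +1 or -1 mod 29.
Compute by square-and-multiply:
  14 = 8 + 4 + 2 (binary 1110)
  Repeated squaring mod 29: 22^1 = 22, 22^2 = 20, 22^4 = 23, 22^8 = 7
  22^14 = 22^8 * 22^4 * 22^2 = 7 * 23 * 20 mod 29
    7 * 23 = 161 = 16 mod 29
    16 * 20 = 320 = 1 mod 29
  22^14 = 1 mod 29
Result 1: 22 is a quadratic residue mod 29.
22^14 mod 29 = 1

1


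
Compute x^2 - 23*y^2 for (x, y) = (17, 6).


x^2 - d*y^2
= 17^2 - 23*6^2
= 289 - 828
= -539

-539


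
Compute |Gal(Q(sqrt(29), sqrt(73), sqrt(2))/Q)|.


The 3 square roots of distinct primes are multiplicatively independent over Q,
so [K:Q] = 2^3 and Gal(K/Q) is isomorphic to (Z/2Z)^3.
|Gal| = 2^3 = 8

8


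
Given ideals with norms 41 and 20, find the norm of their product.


N(IJ) = N(I) * N(J)
= 41 * 20
= 820

820


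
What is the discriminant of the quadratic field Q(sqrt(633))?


For K = Q(sqrt(d)) with d squarefree: disc(K) = d if d = 1 mod 4, and disc(K) = 4d if d = 2 or 3 mod 4.
Here d = 633, and d mod 4 = 1.
d = 1 mod 4 (O_K = Z[(1+sqrt(d))/2]), so disc(K) = d = 633

633


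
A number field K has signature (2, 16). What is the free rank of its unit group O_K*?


By Dirichlet's unit theorem:
rank = r1 + r2 - 1
= 2 + 16 - 1
= 17

17


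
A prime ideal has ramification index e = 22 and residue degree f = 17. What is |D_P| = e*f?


|D_P| = e * f
= 22 * 17
= 374

374


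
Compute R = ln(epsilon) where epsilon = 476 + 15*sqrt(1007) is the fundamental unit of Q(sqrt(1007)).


epsilon = 476 + 15*sqrt(1007)
= 951.9989
R = ln(951.9989)
= 6.8586

6.8586


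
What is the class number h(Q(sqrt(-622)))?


K = Q(sqrt(-622)). d mod 4 = 2, so D = disc(K) = 4d = -2488
h(K) equals the number of primitive reduced positive-definite forms (a, b, c) = a*x^2 + b*x*y + c*y^2 with b^2 - 4ac = D,
where reduced means |b| <= a <= c, with b >= 0 whenever |b| = a or a = c, and primitive means gcd(a, b, c) = 1.
Reduced forces 3a^2 <= |D| = 2488, so 1 <= a <= 28; b must have the parity of D, and c = (b^2 - D)/(4a) must be an integer >= a.
Enumerate a = 1..28, b in [-a, a]:
  a=1: (1, 0, 622)  [1]
  a=2: (2, 0, 311)  [1]
  a=3..6: none
  a=7: (7, -2, 89), (7, 2, 89)  [2]
  a=8..10: none
  a=11: (11, -8, 58), (11, 8, 58)  [2]
  a=12..13: none
  a=14: (14, -12, 47), (14, 12, 47)  [2]
  a=15..18: none
  a=19: (19, -18, 37), (19, 18, 37)  [2]
  a=20..21: none
  a=22: (22, -8, 29), (22, 8, 29)  [2]
  a=23..28: none
Total reduced forms: 1 + 1 + 2 + 2 + 2 + 2 + 2 = 12
h = 12

12


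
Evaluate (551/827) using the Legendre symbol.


p = 827 is prime, so compute (551/827) with the reciprocity algorithm (Jacobi-symbol steps: pull out 2s via (2/n), flip via reciprocity, reduce):
  reciprocity: (551/827) -> -(827/551)
  reduce: (276/551)
  pull out 2: (2/551) = +1  (since 551 mod 8 = 7)
  pull out 2: (2/551) = +1  (since 551 mod 8 = 7)
  reciprocity: (69/551) -> +(551/69)
  reduce: (68/69)
  pull out 2: (2/69) = -1  (since 69 mod 8 = 5)
  pull out 2: (2/69) = -1  (since 69 mod 8 = 5)
  reciprocity: (17/69) -> +(69/17)
  reduce: (1/17)
  (1/17) = 1
Product of signs = -1
(551/827) = -1

-1


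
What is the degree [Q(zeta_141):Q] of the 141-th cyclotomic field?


The degree equals Euler's totient phi(141).
141 = 3 * 47
phi(141) = 92

92


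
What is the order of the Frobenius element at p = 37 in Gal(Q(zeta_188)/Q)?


The Frobenius at p in Gal(Q(zeta_n)/Q) = (Z/nZ)* is the class of p, so its order is ord_188(37), the smallest k >= 1 with 37^k = 1 mod 188.
n = 188 = 2^2 * 47, phi(188) = 92; the order divides phi(n).
Divisors of 92: 1, 2, 4, 23, 46, 92
Repeated squaring mod 188: 37^1 = 37, 37^2 = 53, 37^4 = 177, 37^8 = 121, 37^16 = 165, 37^32 = 153, 37^64 = 97
Test divisors in increasing order:
  k=1: 37^1 = 37 mod 188
  k=2: 37^2 = 53 mod 188
  k=4: 37^4 = 177 mod 188
  k=23: 37^23 = 165 * 177 * 53 * 37 = 1 mod 188  <- first divisor giving 1
Order = 23

23


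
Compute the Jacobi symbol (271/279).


Compute (271/279) via quadratic reciprocity:
  reciprocity: (271/279) -> -(279/271)
  reduce: (8/271)
  pull out 2: (2/271) = +1  (since 271 mod 8 = 7)
  pull out 2: (2/271) = +1  (since 271 mod 8 = 7)
  pull out 2: (2/271) = +1  (since 271 mod 8 = 7)
  (1/271) = 1
Product of signs = -1

-1


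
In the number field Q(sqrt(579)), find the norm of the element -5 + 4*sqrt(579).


N(a + b*sqrt(d)) = a^2 - d*b^2
= (-5)^2 - (579)*(4)^2
= 25 - 9264
= -9239

-9239


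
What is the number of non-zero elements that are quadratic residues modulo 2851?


For prime p, the number of non-zero quadratic residues is (p-1)/2.
= (2851-1)/2
= 1425

1425


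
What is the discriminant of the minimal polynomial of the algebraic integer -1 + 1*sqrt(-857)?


The element -1 + 1*sqrt(-857) has minimal polynomial:
x^2 + 2*x + 858
Discriminant = (2)^2 - 4*(858)
= 4 - 3432
= -3428

-3428


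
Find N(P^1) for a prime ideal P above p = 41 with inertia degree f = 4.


N(P^a) = p^(a*f)
= 41^(1*4)
= 41^4
= 2825761

2825761


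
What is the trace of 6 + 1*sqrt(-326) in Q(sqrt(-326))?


Tr(a + b*sqrt(d)) = (a + b*sqrt(d)) + (a - b*sqrt(d)) = 2a
= 2 * (6)
= 12

12


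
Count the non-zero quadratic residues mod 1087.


For prime p, the number of non-zero quadratic residues is (p-1)/2.
= (1087-1)/2
= 543

543


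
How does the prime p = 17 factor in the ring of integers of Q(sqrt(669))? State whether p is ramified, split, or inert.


K = Q(sqrt(669)). Since d mod 4 = 1, disc(K) = 669.
Check p | disc: 669 mod 17 = 6.
p does not divide disc. Compute Legendre symbol (d/p):
6^((17-1)/2) mod 17 = -1
(d/p) = -1, so p is inert: (p) stays prime with e=1, f=2, g=1.
Therefore p is inert.

inert


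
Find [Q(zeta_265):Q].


The degree equals Euler's totient phi(265).
265 = 5 * 53
phi(265) = 208

208


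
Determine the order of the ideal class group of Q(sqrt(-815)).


K = Q(sqrt(-815)). d mod 4 = 1, so D = disc(K) = d = -815
h(K) equals the number of primitive reduced positive-definite forms (a, b, c) = a*x^2 + b*x*y + c*y^2 with b^2 - 4ac = D,
where reduced means |b| <= a <= c, with b >= 0 whenever |b| = a or a = c, and primitive means gcd(a, b, c) = 1.
Reduced forces 3a^2 <= |D| = 815, so 1 <= a <= 16; b must have the parity of D, and c = (b^2 - D)/(4a) must be an integer >= a.
Enumerate a = 1..16, b in [-a, a]:
  a=1: (1, 1, 204)  [1]
  a=2: (2, -1, 102), (2, 1, 102)  [2]
  a=3: (3, -1, 68), (3, 1, 68)  [2]
  a=4: (4, -1, 51), (4, 1, 51)  [2]
  a=5: (5, 5, 42)  [1]
  a=6: (6, -5, 35), (6, -1, 34), (6, 1, 34), (6, 5, 35)  [4]
  a=7: (7, -5, 30), (7, 5, 30)  [2]
  a=8: (8, -7, 27), (8, 7, 27)  [2]
  a=9: (9, -7, 24), (9, 7, 24)  [2]
  a=10: (10, -5, 21), (10, 5, 21)  [2]
  a=11: none
  a=12: (12, -7, 18), (12, -1, 17), (12, 1, 17), (12, 7, 18)  [4]
  a=13: (13, -11, 18), (13, 11, 18)  [2]
  a=14: (14, -9, 16), (14, -5, 15), (14, 5, 15), (14, 9, 16)  [4]
  a=15..16: none
Total reduced forms: 1 + 2 + 2 + 2 + 1 + 4 + 2 + 2 + 2 + 2 + 4 + 2 + 4 = 30
h = 30

30


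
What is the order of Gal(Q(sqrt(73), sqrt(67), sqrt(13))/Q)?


The 3 square roots of distinct primes are multiplicatively independent over Q,
so [K:Q] = 2^3 and Gal(K/Q) is isomorphic to (Z/2Z)^3.
|Gal| = 2^3 = 8

8


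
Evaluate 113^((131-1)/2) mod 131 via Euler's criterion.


p = 131 is prime and the exponent is (p-1)/2 = 65, so by Euler's criterion 113^65 = (113/131) = +1 or -1 mod 131.
Compute by square-and-multiply:
  65 = 64 + 1 (binary 1000001)
  Repeated squaring mod 131: 113^1 = 113, 113^2 = 62, 113^4 = 45, 113^8 = 60, 113^16 = 63, 113^32 = 39, 113^64 = 80
  113^65 = 113^64 * 113^1 = 80 * 113 mod 131
    80 * 113 = 9040 = 1 mod 131
  113^65 = 1 mod 131
Result 1: 113 is a quadratic residue mod 131.
113^65 mod 131 = 1

1


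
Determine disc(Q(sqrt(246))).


For K = Q(sqrt(d)) with d squarefree: disc(K) = d if d = 1 mod 4, and disc(K) = 4d if d = 2 or 3 mod 4.
Here d = 246, and d mod 4 = 2.
d = 2 mod 4, not 1 (O_K = Z[sqrt(d)]), so disc(K) = 4d = 4 * (246) = 984

984


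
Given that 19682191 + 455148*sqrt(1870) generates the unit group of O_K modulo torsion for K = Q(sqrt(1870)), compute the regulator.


epsilon = 19682191 + 455148*sqrt(1870)
= 3.9364e+07
R = ln(3.9364e+07)
= 17.4884

17.4884


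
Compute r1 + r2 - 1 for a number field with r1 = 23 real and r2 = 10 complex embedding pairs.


By Dirichlet's unit theorem:
rank = r1 + r2 - 1
= 23 + 10 - 1
= 32

32


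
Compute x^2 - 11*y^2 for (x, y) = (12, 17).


x^2 - d*y^2
= 12^2 - 11*17^2
= 144 - 3179
= -3035

-3035


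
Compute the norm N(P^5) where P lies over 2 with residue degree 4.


N(P^a) = p^(a*f)
= 2^(5*4)
= 2^20
= 1048576

1048576


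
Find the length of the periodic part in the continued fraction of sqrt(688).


Run the CF algorithm for sqrt(688).
a_0 = floor(sqrt(688)) = 26; set m_0=0, q_0=1.
Recurrence: m' = q*a - m,  q' = (d - m'^2)/q,  a' = floor((a_0 + m')/q').
  step 1: m=26, q=12, a=4
  step 2: m=22, q=17, a=2
  step 3: m=12, q=32, a=1
  step 4: m=20, q=9, a=5
  step 5: m=25, q=7, a=7
  step 6: m=24, q=16, a=3
  step 7: m=24, q=7, a=7
  step 8: m=25, q=9, a=5
  step 9: m=20, q=32, a=1
  step 10: m=12, q=17, a=2
  step 11: m=22, q=12, a=4
  step 12: m=26, q=1, a=52
a_12 = 2*a_0 = 52, so the period closes here.
sqrt(688) = [26; 4, 2, 1, 5, 7, 3, 7, 5, 1, 2, 4, 52]
Period length = 12

12


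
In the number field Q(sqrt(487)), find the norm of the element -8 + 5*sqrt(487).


N(a + b*sqrt(d)) = a^2 - d*b^2
= (-8)^2 - (487)*(5)^2
= 64 - 12175
= -12111

-12111


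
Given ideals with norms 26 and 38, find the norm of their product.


N(IJ) = N(I) * N(J)
= 26 * 38
= 988

988


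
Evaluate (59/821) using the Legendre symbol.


p = 821 is prime, so compute (59/821) with the reciprocity algorithm (Jacobi-symbol steps: pull out 2s via (2/n), flip via reciprocity, reduce):
  reciprocity: (59/821) -> +(821/59)
  reduce: (54/59)
  pull out 2: (2/59) = -1  (since 59 mod 8 = 3)
  reciprocity: (27/59) -> -(59/27)
  reduce: (5/27)
  reciprocity: (5/27) -> +(27/5)
  reduce: (2/5)
  pull out 2: (2/5) = -1  (since 5 mod 8 = 5)
  (1/5) = 1
Product of signs = -1
(59/821) = -1

-1


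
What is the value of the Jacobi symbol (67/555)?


Compute (67/555) via quadratic reciprocity:
  reciprocity: (67/555) -> -(555/67)
  reduce: (19/67)
  reciprocity: (19/67) -> -(67/19)
  reduce: (10/19)
  pull out 2: (2/19) = -1  (since 19 mod 8 = 3)
  reciprocity: (5/19) -> +(19/5)
  reduce: (4/5)
  pull out 2: (2/5) = -1  (since 5 mod 8 = 5)
  pull out 2: (2/5) = -1  (since 5 mod 8 = 5)
  (1/5) = 1
Product of signs = -1

-1


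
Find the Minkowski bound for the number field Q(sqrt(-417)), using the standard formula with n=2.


d = -417, d mod 4 = 3, so disc(K) = 4d = -1668; |disc(K)| = 1668
Imaginary quadratic field, so n = 2, s = r2 = 1, r1 = 0
M = (n!/n^n) * (4/pi)^s * sqrt(|disc(K)|) = (2!/2^2) * (4/pi)^1 * sqrt(1668)
= 0.5 * 1.273240 * 40.841156
= 26.0003

26.0003


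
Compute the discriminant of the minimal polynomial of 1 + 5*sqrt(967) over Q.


The element 1 + 5*sqrt(967) has minimal polynomial:
x^2 - 2*x - 24174
Discriminant = (-2)^2 - 4*(-24174)
= 4 + 96696
= 96700

96700


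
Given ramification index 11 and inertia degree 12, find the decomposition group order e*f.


|D_P| = e * f
= 11 * 12
= 132

132


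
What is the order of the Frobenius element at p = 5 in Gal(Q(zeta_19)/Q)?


The Frobenius at p in Gal(Q(zeta_n)/Q) = (Z/nZ)* is the class of p, so its order is ord_19(5), the smallest k >= 1 with 5^k = 1 mod 19.
n = 19 = 19, phi(19) = 18; the order divides phi(n).
Divisors of 18: 1, 2, 3, 6, 9, 18
Repeated squaring mod 19: 5^1 = 5, 5^2 = 6, 5^4 = 17, 5^8 = 4, 5^16 = 16
Test divisors in increasing order:
  k=1: 5^1 = 5 mod 19
  k=2: 5^2 = 6 mod 19
  k=3: 5^3 = 6 * 5 = 11 mod 19
  k=6: 5^6 = 17 * 6 = 7 mod 19
  k=9: 5^9 = 4 * 5 = 1 mod 19  <- first divisor giving 1
Order = 9

9


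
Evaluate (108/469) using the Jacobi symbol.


Compute (108/469) via quadratic reciprocity:
  pull out 2: (2/469) = -1  (since 469 mod 8 = 5)
  pull out 2: (2/469) = -1  (since 469 mod 8 = 5)
  reciprocity: (27/469) -> +(469/27)
  reduce: (10/27)
  pull out 2: (2/27) = -1  (since 27 mod 8 = 3)
  reciprocity: (5/27) -> +(27/5)
  reduce: (2/5)
  pull out 2: (2/5) = -1  (since 5 mod 8 = 5)
  (1/5) = 1
Product of signs = 1

1


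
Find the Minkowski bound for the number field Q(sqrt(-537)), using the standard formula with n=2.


d = -537, d mod 4 = 3, so disc(K) = 4d = -2148; |disc(K)| = 2148
Imaginary quadratic field, so n = 2, s = r2 = 1, r1 = 0
M = (n!/n^n) * (4/pi)^s * sqrt(|disc(K)|) = (2!/2^2) * (4/pi)^1 * sqrt(2148)
= 0.5 * 1.273240 * 46.346521
= 29.5051

29.5051


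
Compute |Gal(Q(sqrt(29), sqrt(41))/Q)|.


The 2 square roots of distinct primes are multiplicatively independent over Q,
so [K:Q] = 2^2 and Gal(K/Q) is isomorphic to (Z/2Z)^2.
|Gal| = 2^2 = 4

4


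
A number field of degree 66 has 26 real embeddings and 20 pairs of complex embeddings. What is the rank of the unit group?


By Dirichlet's unit theorem:
rank = r1 + r2 - 1
= 26 + 20 - 1
= 45

45


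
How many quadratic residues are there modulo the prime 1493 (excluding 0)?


For prime p, the number of non-zero quadratic residues is (p-1)/2.
= (1493-1)/2
= 746

746


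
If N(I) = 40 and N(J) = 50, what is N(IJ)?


N(IJ) = N(I) * N(J)
= 40 * 50
= 2000

2000


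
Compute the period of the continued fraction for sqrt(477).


Run the CF algorithm for sqrt(477).
a_0 = floor(sqrt(477)) = 21; set m_0=0, q_0=1.
Recurrence: m' = q*a - m,  q' = (d - m'^2)/q,  a' = floor((a_0 + m')/q').
  step 1: m=21, q=36, a=1
  step 2: m=15, q=7, a=5
  step 3: m=20, q=11, a=3
  step 4: m=13, q=28, a=1
  step 5: m=15, q=9, a=4
  step 6: m=21, q=4, a=10
  step 7: m=19, q=29, a=1
  step 8: m=10, q=13, a=2
  step 9: m=16, q=17, a=2
  step 10: m=18, q=9, a=4
  step 11: m=18, q=17, a=2
  step 12: m=16, q=13, a=2
  step 13: m=10, q=29, a=1
  step 14: m=19, q=4, a=10
  step 15: m=21, q=9, a=4
  step 16: m=15, q=28, a=1
  step 17: m=13, q=11, a=3
  step 18: m=20, q=7, a=5
  step 19: m=15, q=36, a=1
  step 20: m=21, q=1, a=42
a_20 = 2*a_0 = 42, so the period closes here.
sqrt(477) = [21; 1, 5, 3, 1, 4, 10, 1, 2, 2, 4, 2, 2, 1, 10, 4, 1, 3, 5, 1, 42]
Period length = 20

20


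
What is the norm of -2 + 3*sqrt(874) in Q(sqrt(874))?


N(a + b*sqrt(d)) = a^2 - d*b^2
= (-2)^2 - (874)*(3)^2
= 4 - 7866
= -7862

-7862


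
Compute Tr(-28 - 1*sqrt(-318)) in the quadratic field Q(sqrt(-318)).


Tr(a + b*sqrt(d)) = (a + b*sqrt(d)) + (a - b*sqrt(d)) = 2a
= 2 * (-28)
= -56

-56


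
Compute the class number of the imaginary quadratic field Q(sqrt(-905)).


K = Q(sqrt(-905)). d mod 4 = 3, so D = disc(K) = 4d = -3620
h(K) equals the number of primitive reduced positive-definite forms (a, b, c) = a*x^2 + b*x*y + c*y^2 with b^2 - 4ac = D,
where reduced means |b| <= a <= c, with b >= 0 whenever |b| = a or a = c, and primitive means gcd(a, b, c) = 1.
Reduced forces 3a^2 <= |D| = 3620, so 1 <= a <= 34; b must have the parity of D, and c = (b^2 - D)/(4a) must be an integer >= a.
Enumerate a = 1..34, b in [-a, a]:
  a=1: (1, 0, 905)  [1]
  a=2: (2, 2, 453)  [1]
  a=3: (3, -2, 302), (3, 2, 302)  [2]
  a=4: none
  a=5: (5, 0, 181)  [1]
  a=6: (6, -2, 151), (6, 2, 151)  [2]
  a=7..8: none
  a=9: (9, -4, 101), (9, 4, 101)  [2]
  a=10: (10, 10, 93)  [1]
  a=11..14: none
  a=15: (15, -10, 62), (15, 10, 62)  [2]
  a=16: none
  a=17: (17, -16, 57), (17, 16, 57)  [2]
  a=18: (18, -14, 53), (18, 14, 53)  [2]
  a=19: (19, -16, 51), (19, 16, 51)  [2]
  a=20..26: none
  a=27: (27, -22, 38), (27, 22, 38)  [2]
  a=28: none
  a=29: (29, -18, 34), (29, 18, 34)  [2]
  a=30: (30, -10, 31), (30, 10, 31)  [2]
  a=31..34: none
Total reduced forms: 1 + 1 + 2 + 1 + 2 + 2 + 1 + 2 + 2 + 2 + 2 + 2 + 2 + 2 = 24
h = 24

24


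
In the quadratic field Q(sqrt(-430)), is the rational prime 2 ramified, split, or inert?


K = Q(sqrt(-430)). Since d mod 4 = 2, disc(K) = -1720.
Check p | disc: -1720 mod 2 = 0.
p divides disc, so p ramifies: (p) = P^2 with e=2, f=1, g=1.
Therefore p is ramified.

ramified


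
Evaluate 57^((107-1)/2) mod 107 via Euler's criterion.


p = 107 is prime and the exponent is (p-1)/2 = 53, so by Euler's criterion 57^53 = (57/107) = +1 or -1 mod 107.
Compute by square-and-multiply:
  53 = 32 + 16 + 4 + 1 (binary 110101)
  Repeated squaring mod 107: 57^1 = 57, 57^2 = 39, 57^4 = 23, 57^8 = 101, 57^16 = 36, 57^32 = 12
  57^53 = 57^32 * 57^16 * 57^4 * 57^1 = 12 * 36 * 23 * 57 mod 107
    12 * 36 = 432 = 4 mod 107
    4 * 23 = 92 = 92 mod 107
    92 * 57 = 5244 = 1 mod 107
  57^53 = 1 mod 107
Result 1: 57 is a quadratic residue mod 107.
57^53 mod 107 = 1

1


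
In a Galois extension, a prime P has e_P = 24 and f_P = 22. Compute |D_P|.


|D_P| = e * f
= 24 * 22
= 528

528


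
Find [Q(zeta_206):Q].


The degree equals Euler's totient phi(206).
206 = 2 * 103
phi(206) = 102

102


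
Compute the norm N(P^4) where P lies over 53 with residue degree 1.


N(P^a) = p^(a*f)
= 53^(4*1)
= 53^4
= 7890481

7890481


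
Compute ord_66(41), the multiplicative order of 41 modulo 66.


We want ord_66(41), the smallest k >= 1 with 41^k = 1 mod 66.
n = 66 = 2 * 3 * 11, phi(66) = 20; the order divides phi(n).
Divisors of 20: 1, 2, 4, 5, 10, 20
Repeated squaring mod 66: 41^1 = 41, 41^2 = 31, 41^4 = 37, 41^8 = 49, 41^16 = 25
Test divisors in increasing order:
  k=1: 41^1 = 41 mod 66
  k=2: 41^2 = 31 mod 66
  k=4: 41^4 = 37 mod 66
  k=5: 41^5 = 37 * 41 = 65 mod 66
  k=10: 41^10 = 49 * 31 = 1 mod 66  <- first divisor giving 1
Order = 10

10


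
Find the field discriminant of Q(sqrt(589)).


For K = Q(sqrt(d)) with d squarefree: disc(K) = d if d = 1 mod 4, and disc(K) = 4d if d = 2 or 3 mod 4.
Here d = 589, and d mod 4 = 1.
d = 1 mod 4 (O_K = Z[(1+sqrt(d))/2]), so disc(K) = d = 589

589


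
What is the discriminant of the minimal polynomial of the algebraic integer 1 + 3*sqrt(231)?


The element 1 + 3*sqrt(231) has minimal polynomial:
x^2 - 2*x - 2078
Discriminant = (-2)^2 - 4*(-2078)
= 4 + 8312
= 8316

8316


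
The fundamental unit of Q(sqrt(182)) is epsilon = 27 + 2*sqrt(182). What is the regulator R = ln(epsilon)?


epsilon = 27 + 2*sqrt(182)
= 53.9815
R = ln(53.9815)
= 3.9886

3.9886


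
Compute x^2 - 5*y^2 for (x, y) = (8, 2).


x^2 - d*y^2
= 8^2 - 5*2^2
= 64 - 20
= 44

44


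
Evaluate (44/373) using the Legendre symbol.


p = 373 is prime, so compute (44/373) with the reciprocity algorithm (Jacobi-symbol steps: pull out 2s via (2/n), flip via reciprocity, reduce):
  pull out 2: (2/373) = -1  (since 373 mod 8 = 5)
  pull out 2: (2/373) = -1  (since 373 mod 8 = 5)
  reciprocity: (11/373) -> +(373/11)
  reduce: (10/11)
  pull out 2: (2/11) = -1  (since 11 mod 8 = 3)
  reciprocity: (5/11) -> +(11/5)
  reduce: (1/5)
  (1/5) = 1
Product of signs = -1
(44/373) = -1

-1


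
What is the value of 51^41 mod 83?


p = 83 is prime and the exponent is (p-1)/2 = 41, so by Euler's criterion 51^41 = (51/83) = +1 or -1 mod 83.
Compute by square-and-multiply:
  41 = 32 + 8 + 1 (binary 101001)
  Repeated squaring mod 83: 51^1 = 51, 51^2 = 28, 51^4 = 37, 51^8 = 41, 51^16 = 21, 51^32 = 26
  51^41 = 51^32 * 51^8 * 51^1 = 26 * 41 * 51 mod 83
    26 * 41 = 1066 = 70 mod 83
    70 * 51 = 3570 = 1 mod 83
  51^41 = 1 mod 83
Result 1: 51 is a quadratic residue mod 83.
51^41 mod 83 = 1

1


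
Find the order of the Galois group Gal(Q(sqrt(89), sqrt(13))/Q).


The 2 square roots of distinct primes are multiplicatively independent over Q,
so [K:Q] = 2^2 and Gal(K/Q) is isomorphic to (Z/2Z)^2.
|Gal| = 2^2 = 4

4


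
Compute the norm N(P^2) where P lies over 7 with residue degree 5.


N(P^a) = p^(a*f)
= 7^(2*5)
= 7^10
= 282475249

282475249


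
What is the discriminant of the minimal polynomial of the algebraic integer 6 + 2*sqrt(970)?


The element 6 + 2*sqrt(970) has minimal polynomial:
x^2 - 12*x - 3844
Discriminant = (-12)^2 - 4*(-3844)
= 144 + 15376
= 15520

15520


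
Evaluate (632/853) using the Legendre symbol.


p = 853 is prime, so compute (632/853) with the reciprocity algorithm (Jacobi-symbol steps: pull out 2s via (2/n), flip via reciprocity, reduce):
  pull out 2: (2/853) = -1  (since 853 mod 8 = 5)
  pull out 2: (2/853) = -1  (since 853 mod 8 = 5)
  pull out 2: (2/853) = -1  (since 853 mod 8 = 5)
  reciprocity: (79/853) -> +(853/79)
  reduce: (63/79)
  reciprocity: (63/79) -> -(79/63)
  reduce: (16/63)
  pull out 2: (2/63) = +1  (since 63 mod 8 = 7)
  pull out 2: (2/63) = +1  (since 63 mod 8 = 7)
  pull out 2: (2/63) = +1  (since 63 mod 8 = 7)
  pull out 2: (2/63) = +1  (since 63 mod 8 = 7)
  (1/63) = 1
Product of signs = 1
(632/853) = 1

1


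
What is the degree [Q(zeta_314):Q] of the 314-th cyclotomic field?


The degree equals Euler's totient phi(314).
314 = 2 * 157
phi(314) = 156

156


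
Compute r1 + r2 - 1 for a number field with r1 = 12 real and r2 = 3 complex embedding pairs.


By Dirichlet's unit theorem:
rank = r1 + r2 - 1
= 12 + 3 - 1
= 14

14


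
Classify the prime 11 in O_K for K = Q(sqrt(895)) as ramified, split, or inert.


K = Q(sqrt(895)). Since d mod 4 = 3, disc(K) = 3580.
Check p | disc: 3580 mod 11 = 5.
p does not divide disc. Compute Legendre symbol (d/p):
4^((11-1)/2) mod 11 = 1
(d/p) = 1, so p splits: (p) = P*P' with e=1, f=1, g=2.
Therefore p is split.

split


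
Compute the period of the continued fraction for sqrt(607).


Run the CF algorithm for sqrt(607).
a_0 = floor(sqrt(607)) = 24; set m_0=0, q_0=1.
Recurrence: m' = q*a - m,  q' = (d - m'^2)/q,  a' = floor((a_0 + m')/q').
  step 1: m=24, q=31, a=1
  step 2: m=7, q=18, a=1
  step 3: m=11, q=27, a=1
  step 4: m=16, q=13, a=3
  step 5: m=23, q=6, a=7
  step 6: m=19, q=41, a=1
  step 7: m=22, q=3, a=15
  step 8: m=23, q=26, a=1
  step 9: m=3, q=23, a=1
  step 10: m=20, q=9, a=4
  step 11: m=16, q=39, a=1
  step 12: m=23, q=2, a=23
  step 13: m=23, q=39, a=1
  step 14: m=16, q=9, a=4
  step 15: m=20, q=23, a=1
  step 16: m=3, q=26, a=1
  step 17: m=23, q=3, a=15
  step 18: m=22, q=41, a=1
  step 19: m=19, q=6, a=7
  step 20: m=23, q=13, a=3
  step 21: m=16, q=27, a=1
  step 22: m=11, q=18, a=1
  step 23: m=7, q=31, a=1
  step 24: m=24, q=1, a=48
a_24 = 2*a_0 = 48, so the period closes here.
sqrt(607) = [24; 1, 1, 1, 3, 7, 1, 15, 1, 1, 4, 1, 23, 1, 4, 1, 1, 15, 1, 7, 3, 1, 1, 1, 48]
Period length = 24

24


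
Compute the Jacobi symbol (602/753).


Compute (602/753) via quadratic reciprocity:
  pull out 2: (2/753) = +1  (since 753 mod 8 = 1)
  reciprocity: (301/753) -> +(753/301)
  reduce: (151/301)
  reciprocity: (151/301) -> +(301/151)
  reduce: (150/151)
  pull out 2: (2/151) = +1  (since 151 mod 8 = 7)
  reciprocity: (75/151) -> -(151/75)
  reduce: (1/75)
  (1/75) = 1
Product of signs = -1

-1


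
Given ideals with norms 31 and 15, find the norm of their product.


N(IJ) = N(I) * N(J)
= 31 * 15
= 465

465


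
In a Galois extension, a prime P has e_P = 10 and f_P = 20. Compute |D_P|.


|D_P| = e * f
= 10 * 20
= 200

200


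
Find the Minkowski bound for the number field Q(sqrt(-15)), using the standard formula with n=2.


d = -15, d mod 4 = 1, so disc(K) = d = -15; |disc(K)| = 15
Imaginary quadratic field, so n = 2, s = r2 = 1, r1 = 0
M = (n!/n^n) * (4/pi)^s * sqrt(|disc(K)|) = (2!/2^2) * (4/pi)^1 * sqrt(15)
= 0.5 * 1.273240 * 3.872983
= 2.4656

2.4656


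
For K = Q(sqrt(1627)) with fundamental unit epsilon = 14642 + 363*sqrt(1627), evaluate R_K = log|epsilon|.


epsilon = 14642 + 363*sqrt(1627)
= 29284.0000
R = ln(29284.0000)
= 10.2848

10.2848


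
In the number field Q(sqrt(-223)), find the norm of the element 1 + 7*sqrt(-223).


N(a + b*sqrt(d)) = a^2 - d*b^2
= (1)^2 - (-223)*(7)^2
= 1 + 10927
= 10928

10928


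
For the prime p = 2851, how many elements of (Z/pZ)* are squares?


For prime p, the number of non-zero quadratic residues is (p-1)/2.
= (2851-1)/2
= 1425

1425


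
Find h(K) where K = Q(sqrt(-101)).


K = Q(sqrt(-101)). d mod 4 = 3, so D = disc(K) = 4d = -404
h(K) equals the number of primitive reduced positive-definite forms (a, b, c) = a*x^2 + b*x*y + c*y^2 with b^2 - 4ac = D,
where reduced means |b| <= a <= c, with b >= 0 whenever |b| = a or a = c, and primitive means gcd(a, b, c) = 1.
Reduced forces 3a^2 <= |D| = 404, so 1 <= a <= 11; b must have the parity of D, and c = (b^2 - D)/(4a) must be an integer >= a.
Enumerate a = 1..11, b in [-a, a]:
  a=1: (1, 0, 101)  [1]
  a=2: (2, 2, 51)  [1]
  a=3: (3, -2, 34), (3, 2, 34)  [2]
  a=4: none
  a=5: (5, -4, 21), (5, 4, 21)  [2]
  a=6: (6, -2, 17), (6, 2, 17)  [2]
  a=7: (7, -4, 15), (7, 4, 15)  [2]
  a=8: none
  a=9: (9, -8, 13), (9, 8, 13)  [2]
  a=10: (10, -6, 11), (10, 6, 11)  [2]
  a=11: none
Total reduced forms: 1 + 1 + 2 + 2 + 2 + 2 + 2 + 2 = 14
h = 14

14


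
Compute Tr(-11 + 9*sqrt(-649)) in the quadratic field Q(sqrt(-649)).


Tr(a + b*sqrt(d)) = (a + b*sqrt(d)) + (a - b*sqrt(d)) = 2a
= 2 * (-11)
= -22

-22


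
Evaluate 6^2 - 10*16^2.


x^2 - d*y^2
= 6^2 - 10*16^2
= 36 - 2560
= -2524

-2524


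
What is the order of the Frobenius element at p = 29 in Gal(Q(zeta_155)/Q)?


The Frobenius at p in Gal(Q(zeta_n)/Q) = (Z/nZ)* is the class of p, so its order is ord_155(29), the smallest k >= 1 with 29^k = 1 mod 155.
n = 155 = 5 * 31, phi(155) = 120; the order divides phi(n).
Divisors of 120: 1, 2, 3, 4, 5, 6, 8, 10, 12, 15, 20, 24, 30, 40, 60, 120
Repeated squaring mod 155: 29^1 = 29, 29^2 = 66, 29^4 = 16, 29^8 = 101, 29^16 = 126, 29^32 = 66, 29^64 = 16
Test divisors in increasing order:
  k=1: 29^1 = 29 mod 155
  k=2: 29^2 = 66 mod 155
  k=3: 29^3 = 66 * 29 = 54 mod 155
  k=4: 29^4 = 16 mod 155
  k=5: 29^5 = 16 * 29 = 154 mod 155
  k=6: 29^6 = 16 * 66 = 126 mod 155
  k=8: 29^8 = 101 mod 155
  k=10: 29^10 = 101 * 66 = 1 mod 155  <- first divisor giving 1
Order = 10

10


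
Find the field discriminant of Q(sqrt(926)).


For K = Q(sqrt(d)) with d squarefree: disc(K) = d if d = 1 mod 4, and disc(K) = 4d if d = 2 or 3 mod 4.
Here d = 926, and d mod 4 = 2.
d = 2 mod 4, not 1 (O_K = Z[sqrt(d)]), so disc(K) = 4d = 4 * (926) = 3704

3704


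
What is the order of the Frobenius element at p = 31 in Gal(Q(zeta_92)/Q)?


The Frobenius at p in Gal(Q(zeta_n)/Q) = (Z/nZ)* is the class of p, so its order is ord_92(31), the smallest k >= 1 with 31^k = 1 mod 92.
n = 92 = 2^2 * 23, phi(92) = 44; the order divides phi(n).
Divisors of 44: 1, 2, 4, 11, 22, 44
Repeated squaring mod 92: 31^1 = 31, 31^2 = 41, 31^4 = 25, 31^8 = 73, 31^16 = 85, 31^32 = 49
Test divisors in increasing order:
  k=1: 31^1 = 31 mod 92
  k=2: 31^2 = 41 mod 92
  k=4: 31^4 = 25 mod 92
  k=11: 31^11 = 73 * 41 * 31 = 47 mod 92
  k=22: 31^22 = 85 * 25 * 41 = 1 mod 92  <- first divisor giving 1
Order = 22

22


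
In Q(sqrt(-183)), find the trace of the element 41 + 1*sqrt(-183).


Tr(a + b*sqrt(d)) = (a + b*sqrt(d)) + (a - b*sqrt(d)) = 2a
= 2 * (41)
= 82

82


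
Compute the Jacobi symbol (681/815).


Compute (681/815) via quadratic reciprocity:
  reciprocity: (681/815) -> +(815/681)
  reduce: (134/681)
  pull out 2: (2/681) = +1  (since 681 mod 8 = 1)
  reciprocity: (67/681) -> +(681/67)
  reduce: (11/67)
  reciprocity: (11/67) -> -(67/11)
  reduce: (1/11)
  (1/11) = 1
Product of signs = -1

-1


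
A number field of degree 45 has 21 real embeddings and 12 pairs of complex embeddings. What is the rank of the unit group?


By Dirichlet's unit theorem:
rank = r1 + r2 - 1
= 21 + 12 - 1
= 32

32


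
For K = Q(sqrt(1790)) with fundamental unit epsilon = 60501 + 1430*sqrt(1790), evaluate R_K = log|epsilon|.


epsilon = 60501 + 1430*sqrt(1790)
= 121002.0000
R = ln(121002.0000)
= 11.7036

11.7036


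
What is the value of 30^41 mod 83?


p = 83 is prime and the exponent is (p-1)/2 = 41, so by Euler's criterion 30^41 = (30/83) = +1 or -1 mod 83.
Compute by square-and-multiply:
  41 = 32 + 8 + 1 (binary 101001)
  Repeated squaring mod 83: 30^1 = 30, 30^2 = 70, 30^4 = 3, 30^8 = 9, 30^16 = 81, 30^32 = 4
  30^41 = 30^32 * 30^8 * 30^1 = 4 * 9 * 30 mod 83
    4 * 9 = 36 = 36 mod 83
    36 * 30 = 1080 = 1 mod 83
  30^41 = 1 mod 83
Result 1: 30 is a quadratic residue mod 83.
30^41 mod 83 = 1

1


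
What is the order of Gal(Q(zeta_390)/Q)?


|Gal(Q(zeta_390)/Q)| = phi(390)
= 96

96


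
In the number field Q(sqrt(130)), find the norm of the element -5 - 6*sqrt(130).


N(a + b*sqrt(d)) = a^2 - d*b^2
= (-5)^2 - (130)*(-6)^2
= 25 - 4680
= -4655

-4655


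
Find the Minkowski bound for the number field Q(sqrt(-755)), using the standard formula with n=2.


d = -755, d mod 4 = 1, so disc(K) = d = -755; |disc(K)| = 755
Imaginary quadratic field, so n = 2, s = r2 = 1, r1 = 0
M = (n!/n^n) * (4/pi)^s * sqrt(|disc(K)|) = (2!/2^2) * (4/pi)^1 * sqrt(755)
= 0.5 * 1.273240 * 27.477263
= 17.4926

17.4926


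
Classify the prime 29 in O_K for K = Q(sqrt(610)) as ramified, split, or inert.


K = Q(sqrt(610)). Since d mod 4 = 2, disc(K) = 2440.
Check p | disc: 2440 mod 29 = 4.
p does not divide disc. Compute Legendre symbol (d/p):
1^((29-1)/2) mod 29 = 1
(d/p) = 1, so p splits: (p) = P*P' with e=1, f=1, g=2.
Therefore p is split.

split


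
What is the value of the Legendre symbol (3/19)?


p = 19 is prime, so compute (3/19) with the reciprocity algorithm (Jacobi-symbol steps: pull out 2s via (2/n), flip via reciprocity, reduce):
  reciprocity: (3/19) -> -(19/3)
  reduce: (1/3)
  (1/3) = 1
Product of signs = -1
(3/19) = -1

-1


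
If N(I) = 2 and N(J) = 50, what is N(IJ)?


N(IJ) = N(I) * N(J)
= 2 * 50
= 100

100


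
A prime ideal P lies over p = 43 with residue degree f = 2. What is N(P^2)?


N(P^a) = p^(a*f)
= 43^(2*2)
= 43^4
= 3418801

3418801


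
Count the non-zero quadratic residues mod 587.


For prime p, the number of non-zero quadratic residues is (p-1)/2.
= (587-1)/2
= 293

293


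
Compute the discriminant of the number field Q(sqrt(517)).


For K = Q(sqrt(d)) with d squarefree: disc(K) = d if d = 1 mod 4, and disc(K) = 4d if d = 2 or 3 mod 4.
Here d = 517, and d mod 4 = 1.
d = 1 mod 4 (O_K = Z[(1+sqrt(d))/2]), so disc(K) = d = 517

517


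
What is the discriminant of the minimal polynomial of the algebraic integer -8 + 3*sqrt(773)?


The element -8 + 3*sqrt(773) has minimal polynomial:
x^2 + 16*x - 6893
Discriminant = (16)^2 - 4*(-6893)
= 256 + 27572
= 27828

27828


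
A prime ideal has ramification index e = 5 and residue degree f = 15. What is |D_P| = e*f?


|D_P| = e * f
= 5 * 15
= 75

75


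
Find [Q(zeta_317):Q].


The degree equals Euler's totient phi(317).
317 = 317
phi(317) = 316

316


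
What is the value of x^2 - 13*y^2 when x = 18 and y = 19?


x^2 - d*y^2
= 18^2 - 13*19^2
= 324 - 4693
= -4369

-4369


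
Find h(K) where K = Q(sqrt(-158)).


K = Q(sqrt(-158)). d mod 4 = 2, so D = disc(K) = 4d = -632
h(K) equals the number of primitive reduced positive-definite forms (a, b, c) = a*x^2 + b*x*y + c*y^2 with b^2 - 4ac = D,
where reduced means |b| <= a <= c, with b >= 0 whenever |b| = a or a = c, and primitive means gcd(a, b, c) = 1.
Reduced forces 3a^2 <= |D| = 632, so 1 <= a <= 14; b must have the parity of D, and c = (b^2 - D)/(4a) must be an integer >= a.
Enumerate a = 1..14, b in [-a, a]:
  a=1: (1, 0, 158)  [1]
  a=2: (2, 0, 79)  [1]
  a=3: (3, -2, 53), (3, 2, 53)  [2]
  a=4..5: none
  a=6: (6, -4, 27), (6, 4, 27)  [2]
  a=7..8: none
  a=9: (9, -4, 18), (9, 4, 18)  [2]
  a=10..14: none
Total reduced forms: 1 + 1 + 2 + 2 + 2 = 8
h = 8

8


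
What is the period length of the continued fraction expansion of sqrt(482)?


Run the CF algorithm for sqrt(482).
a_0 = floor(sqrt(482)) = 21; set m_0=0, q_0=1.
Recurrence: m' = q*a - m,  q' = (d - m'^2)/q,  a' = floor((a_0 + m')/q').
  step 1: m=21, q=41, a=1
  step 2: m=20, q=2, a=20
  step 3: m=20, q=41, a=1
  step 4: m=21, q=1, a=42
a_4 = 2*a_0 = 42, so the period closes here.
sqrt(482) = [21; 1, 20, 1, 42]
Period length = 4

4


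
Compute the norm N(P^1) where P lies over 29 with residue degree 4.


N(P^a) = p^(a*f)
= 29^(1*4)
= 29^4
= 707281

707281


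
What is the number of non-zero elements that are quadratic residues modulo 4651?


For prime p, the number of non-zero quadratic residues is (p-1)/2.
= (4651-1)/2
= 2325

2325


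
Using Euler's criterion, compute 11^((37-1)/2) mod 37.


p = 37 is prime and the exponent is (p-1)/2 = 18, so by Euler's criterion 11^18 = (11/37) = +1 or -1 mod 37.
Compute by square-and-multiply:
  18 = 16 + 2 (binary 10010)
  Repeated squaring mod 37: 11^1 = 11, 11^2 = 10, 11^4 = 26, 11^8 = 10, 11^16 = 26
  11^18 = 11^16 * 11^2 = 26 * 10 mod 37
    26 * 10 = 260 = 1 mod 37
  11^18 = 1 mod 37
Result 1: 11 is a quadratic residue mod 37.
11^18 mod 37 = 1

1


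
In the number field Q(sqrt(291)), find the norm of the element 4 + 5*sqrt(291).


N(a + b*sqrt(d)) = a^2 - d*b^2
= (4)^2 - (291)*(5)^2
= 16 - 7275
= -7259

-7259


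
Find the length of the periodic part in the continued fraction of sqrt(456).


Run the CF algorithm for sqrt(456).
a_0 = floor(sqrt(456)) = 21; set m_0=0, q_0=1.
Recurrence: m' = q*a - m,  q' = (d - m'^2)/q,  a' = floor((a_0 + m')/q').
  step 1: m=21, q=15, a=2
  step 2: m=9, q=25, a=1
  step 3: m=16, q=8, a=4
  step 4: m=16, q=25, a=1
  step 5: m=9, q=15, a=2
  step 6: m=21, q=1, a=42
a_6 = 2*a_0 = 42, so the period closes here.
sqrt(456) = [21; 2, 1, 4, 1, 2, 42]
Period length = 6

6


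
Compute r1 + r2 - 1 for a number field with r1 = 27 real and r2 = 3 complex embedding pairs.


By Dirichlet's unit theorem:
rank = r1 + r2 - 1
= 27 + 3 - 1
= 29

29


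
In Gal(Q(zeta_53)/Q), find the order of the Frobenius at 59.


The Frobenius at p in Gal(Q(zeta_n)/Q) = (Z/nZ)* is the class of p, so its order is ord_53(59), the smallest k >= 1 with 59^k = 1 mod 53.
n = 53 = 53, phi(53) = 52; the order divides phi(n).
Divisors of 52: 1, 2, 4, 13, 26, 52
Repeated squaring mod 53: 59^1 = 6, 59^2 = 36, 59^4 = 24, 59^8 = 46, 59^16 = 49, 59^32 = 16
Test divisors in increasing order:
  k=1: 59^1 = 6 mod 53
  k=2: 59^2 = 36 mod 53
  k=4: 59^4 = 24 mod 53
  k=13: 59^13 = 46 * 24 * 6 = 52 mod 53
  k=26: 59^26 = 49 * 46 * 36 = 1 mod 53  <- first divisor giving 1
Order = 26

26


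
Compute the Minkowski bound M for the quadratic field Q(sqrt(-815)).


d = -815, d mod 4 = 1, so disc(K) = d = -815; |disc(K)| = 815
Imaginary quadratic field, so n = 2, s = r2 = 1, r1 = 0
M = (n!/n^n) * (4/pi)^s * sqrt(|disc(K)|) = (2!/2^2) * (4/pi)^1 * sqrt(815)
= 0.5 * 1.273240 * 28.548205
= 18.1744

18.1744


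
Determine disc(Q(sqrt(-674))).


For K = Q(sqrt(d)) with d squarefree: disc(K) = d if d = 1 mod 4, and disc(K) = 4d if d = 2 or 3 mod 4.
Here d = -674, and d mod 4 = 2.
d = 2 mod 4, not 1 (O_K = Z[sqrt(d)]), so disc(K) = 4d = 4 * (-674) = -2696

-2696


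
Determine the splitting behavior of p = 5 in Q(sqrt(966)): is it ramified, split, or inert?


K = Q(sqrt(966)). Since d mod 4 = 2, disc(K) = 3864.
Check p | disc: 3864 mod 5 = 4.
p does not divide disc. Compute Legendre symbol (d/p):
1^((5-1)/2) mod 5 = 1
(d/p) = 1, so p splits: (p) = P*P' with e=1, f=1, g=2.
Therefore p is split.

split


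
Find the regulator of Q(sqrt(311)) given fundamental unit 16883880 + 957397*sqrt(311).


epsilon = 16883880 + 957397*sqrt(311)
= 3.3768e+07
R = ln(3.3768e+07)
= 17.3350

17.3350


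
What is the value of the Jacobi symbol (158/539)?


Compute (158/539) via quadratic reciprocity:
  pull out 2: (2/539) = -1  (since 539 mod 8 = 3)
  reciprocity: (79/539) -> -(539/79)
  reduce: (65/79)
  reciprocity: (65/79) -> +(79/65)
  reduce: (14/65)
  pull out 2: (2/65) = +1  (since 65 mod 8 = 1)
  reciprocity: (7/65) -> +(65/7)
  reduce: (2/7)
  pull out 2: (2/7) = +1  (since 7 mod 8 = 7)
  (1/7) = 1
Product of signs = 1

1


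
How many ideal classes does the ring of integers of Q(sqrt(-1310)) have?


K = Q(sqrt(-1310)). d mod 4 = 2, so D = disc(K) = 4d = -5240
h(K) equals the number of primitive reduced positive-definite forms (a, b, c) = a*x^2 + b*x*y + c*y^2 with b^2 - 4ac = D,
where reduced means |b| <= a <= c, with b >= 0 whenever |b| = a or a = c, and primitive means gcd(a, b, c) = 1.
Reduced forces 3a^2 <= |D| = 5240, so 1 <= a <= 41; b must have the parity of D, and c = (b^2 - D)/(4a) must be an integer >= a.
Enumerate a = 1..41, b in [-a, a]:
  a=1: (1, 0, 1310)  [1]
  a=2: (2, 0, 655)  [1]
  a=3: (3, -2, 437), (3, 2, 437)  [2]
  a=4: none
  a=5: (5, 0, 262)  [1]
  a=6: (6, -4, 219), (6, 4, 219)  [2]
  a=7..8: none
  a=9: (9, -4, 146), (9, 4, 146)  [2]
  a=10: (10, 0, 131)  [1]
  a=11..12: none
  a=13: (13, -8, 102), (13, 8, 102)  [2]
  a=14: none
  a=15: (15, -10, 89), (15, 10, 89)  [2]
  a=16: none
  a=17: (17, -8, 78), (17, 8, 78)  [2]
  a=18: (18, -4, 73), (18, 4, 73)  [2]
  a=19: (19, -2, 69), (19, 2, 69)  [2]
  a=20..22: none
  a=23: (23, -2, 57), (23, 2, 57)  [2]
  a=24..25: none
  a=26: (26, -8, 51), (26, 8, 51)  [2]
  a=27: (27, -22, 53), (27, 22, 53)  [2]
  a=28: none
  a=29: (29, -26, 51), (29, 26, 51)  [2]
  a=30: (30, -20, 47), (30, 20, 47)  [2]
  a=31..33: none
  a=34: (34, -8, 39), (34, 8, 39)  [2]
  a=35..37: none
  a=38: (38, -36, 43), (38, 36, 43)  [2]
  a=39: (39, -34, 41), (39, 34, 41)  [2]
  a=40..41: none
Total reduced forms: 1 + 1 + 2 + 1 + 2 + 2 + 1 + 2 + 2 + 2 + 2 + 2 + 2 + 2 + 2 + 2 + 2 + 2 + 2 + 2 = 36
h = 36

36


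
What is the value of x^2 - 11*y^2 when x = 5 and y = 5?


x^2 - d*y^2
= 5^2 - 11*5^2
= 25 - 275
= -250

-250


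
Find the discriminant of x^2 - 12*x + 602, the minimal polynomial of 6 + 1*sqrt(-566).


The element 6 + 1*sqrt(-566) has minimal polynomial:
x^2 - 12*x + 602
Discriminant = (-12)^2 - 4*(602)
= 144 - 2408
= -2264

-2264


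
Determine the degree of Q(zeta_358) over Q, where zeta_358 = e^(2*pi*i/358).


The degree equals Euler's totient phi(358).
358 = 2 * 179
phi(358) = 178

178
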